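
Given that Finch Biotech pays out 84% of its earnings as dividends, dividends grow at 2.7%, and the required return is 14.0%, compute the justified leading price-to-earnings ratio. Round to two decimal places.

Justified leading P/E = b/(r−g) = 0.84/(0.14−0.027) = 7.4336

7.43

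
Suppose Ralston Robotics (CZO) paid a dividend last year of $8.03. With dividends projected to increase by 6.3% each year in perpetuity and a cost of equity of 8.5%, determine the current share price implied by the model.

Gordon growth model: P₀ = D₁/(r − g). D₁ = 8.03 × (1 + 0.063) = 8.5359.
P₀ = 8.5359 / (0.085 − 0.063) = 8.5359 / 0.022 = 387.9950

$387.99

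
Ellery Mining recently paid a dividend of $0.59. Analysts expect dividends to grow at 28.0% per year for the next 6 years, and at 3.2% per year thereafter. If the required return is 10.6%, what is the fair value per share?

$25.86

Two-stage DDM. Project D₁…D_6 at 0.28, terminal growth 0.032, discount at r = 0.106.
D_1 = 0.7552
D_2 = 0.9667
D_3 = 1.2373
D_4 = 1.5838
D_5 = 2.0272
D_6 = 2.5948
Terminal value at t=6: TV = D_7/(r−g) = 2.6779/(0.106−0.032) = 36.1876
P₀ = 0.7552/(1+0.106)^1 + 0.9667/(1+0.106)^2 + 1.2373/(1+0.106)^3 + 1.5838/(1+0.106)^4 + 2.0272/(1+0.106)^5 + 2.5948/(1+0.106)^6 + 36.1876/(1+0.106)^6 = 25.8598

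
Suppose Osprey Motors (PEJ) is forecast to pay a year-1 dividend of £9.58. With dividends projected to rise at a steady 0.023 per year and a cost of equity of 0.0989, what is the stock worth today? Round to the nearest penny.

£126.22

Gordon growth model: P₀ = D₁/(r − g), with D₁ = 9.58 given directly.
P₀ = 9.5800 / (0.0989 − 0.023) = 9.5800 / 0.0759 = 126.2187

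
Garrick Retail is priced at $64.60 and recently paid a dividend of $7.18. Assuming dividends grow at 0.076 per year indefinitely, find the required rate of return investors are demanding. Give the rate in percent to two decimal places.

Rearranging the constant-growth DDM: r = D₁/P₀ + g.
D₁ = 7.18 × (1 + 0.076) = 7.7257.
r = 7.7257 / 64.60 + 0.076 = 0.11959 + 0.076 = 0.19559

19.56%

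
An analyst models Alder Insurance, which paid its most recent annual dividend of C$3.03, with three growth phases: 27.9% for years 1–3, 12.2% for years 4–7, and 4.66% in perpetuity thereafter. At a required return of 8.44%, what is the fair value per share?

Three-stage DDM. Project D₁…D_7; terminal Gordon value at t=7 with g = 0.0466; discount at r = 0.0844.
D_1 = 3.8754
D_2 = 4.9566
D_3 = 6.3395
D_4 = 7.1129
D_5 = 7.9807
D_6 = 8.9543
D_7 = 10.0468
TV_7 = 10.5149/(0.0844−0.0466) = 278.1728
P₀ = Σ Dₜ/(1+r)ᵗ + TV_7/(1+r)^7 = 192.1876

C$192.19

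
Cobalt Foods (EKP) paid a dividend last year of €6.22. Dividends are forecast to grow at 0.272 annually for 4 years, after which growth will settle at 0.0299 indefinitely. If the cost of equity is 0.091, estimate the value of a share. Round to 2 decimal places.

€230.79

Two-stage DDM. Project D₁…D_4 at 0.272, terminal growth 0.0299, discount at r = 0.091.
D_1 = 7.9118
D_2 = 10.0639
D_3 = 12.8012
D_4 = 16.2832
Terminal value at t=4: TV = D_5/(r−g) = 16.7700/(0.091−0.0299) = 274.4686
P₀ = 7.9118/(1+0.091)^1 + 10.0639/(1+0.091)^2 + 12.8012/(1+0.091)^3 + 16.2832/(1+0.091)^4 + 274.4686/(1+0.091)^4 = 230.7864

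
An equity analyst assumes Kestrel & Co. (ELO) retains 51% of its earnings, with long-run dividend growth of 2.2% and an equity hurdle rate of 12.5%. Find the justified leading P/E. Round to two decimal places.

Payout ratio b = 1 − 0.51 = 0.49.
Justified leading P/E = b/(r−g) = 0.49/(0.125−0.022) = 4.7573

4.76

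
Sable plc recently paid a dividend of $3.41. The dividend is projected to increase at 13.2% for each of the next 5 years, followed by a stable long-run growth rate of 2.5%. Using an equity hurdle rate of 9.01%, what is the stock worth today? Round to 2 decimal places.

Two-stage DDM. Project D₁…D_5 at 0.132, terminal growth 0.025, discount at r = 0.0901.
D_1 = 3.8601
D_2 = 4.3697
D_3 = 4.9465
D_4 = 5.5994
D_5 = 6.3385
Terminal value at t=5: TV = D_6/(r−g) = 6.4970/(0.0901−0.025) = 99.7997
P₀ = 3.8601/(1+0.0901)^1 + 4.3697/(1+0.0901)^2 + 4.9465/(1+0.0901)^3 + 5.5994/(1+0.0901)^4 + 6.3385/(1+0.0901)^5 + 99.7997/(1+0.0901)^5 = 83.9530

$83.95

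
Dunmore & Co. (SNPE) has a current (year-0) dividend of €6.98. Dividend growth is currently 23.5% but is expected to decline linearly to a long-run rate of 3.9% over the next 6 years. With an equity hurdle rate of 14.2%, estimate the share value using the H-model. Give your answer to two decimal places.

H-model: P₀ = D₀[(1+g_L) + H(g_S−g_L)]/(r−g_L), with H = 6/2 = 3.
P₀ = 6.98 × [(1+0.039) + 3×(0.235−0.039)] / (0.142−0.039)
   = 6.98 × 1.6270 / 0.103 = 110.2569

€110.26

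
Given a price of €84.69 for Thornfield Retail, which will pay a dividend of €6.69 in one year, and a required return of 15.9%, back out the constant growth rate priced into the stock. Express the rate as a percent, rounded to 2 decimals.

8.00%

From P₀ = D₁/(r − g), the implied growth is g = r − D₁/P₀.
g = 0.159 − 6.69/84.69 = 0.159 − 0.07899 = 0.08001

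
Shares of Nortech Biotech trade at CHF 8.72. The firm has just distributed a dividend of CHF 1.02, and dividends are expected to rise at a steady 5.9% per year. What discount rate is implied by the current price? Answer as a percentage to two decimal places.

Rearranging the constant-growth DDM: r = D₁/P₀ + g.
D₁ = 1.02 × (1 + 0.059) = 1.0802.
r = 1.0802 / 8.72 + 0.059 = 0.12387 + 0.059 = 0.18287

18.29%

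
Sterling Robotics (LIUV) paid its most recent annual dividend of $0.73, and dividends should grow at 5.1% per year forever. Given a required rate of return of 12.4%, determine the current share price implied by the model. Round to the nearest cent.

$10.51

Gordon growth model: P₀ = D₁/(r − g). D₁ = 0.73 × (1 + 0.051) = 0.7672.
P₀ = 0.7672 / (0.124 − 0.051) = 0.7672 / 0.073 = 10.5100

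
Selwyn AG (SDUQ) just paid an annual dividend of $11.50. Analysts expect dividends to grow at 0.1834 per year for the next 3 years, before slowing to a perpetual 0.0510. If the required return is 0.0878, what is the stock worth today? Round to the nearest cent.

$463.79

Two-stage DDM. Project D₁…D_3 at 0.1834, terminal growth 0.051, discount at r = 0.0878.
D_1 = 13.6091
D_2 = 16.1050
D_3 = 19.0587
Terminal value at t=3: TV = D_4/(r−g) = 20.0307/(0.0878−0.051) = 544.3114
P₀ = 13.6091/(1+0.0878)^1 + 16.1050/(1+0.0878)^2 + 19.0587/(1+0.0878)^3 + 544.3114/(1+0.0878)^3 = 463.7906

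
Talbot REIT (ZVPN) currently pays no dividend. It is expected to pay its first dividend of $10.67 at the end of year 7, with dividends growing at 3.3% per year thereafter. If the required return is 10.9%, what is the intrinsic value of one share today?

Deferred-dividend DDM. At t=6 the remaining stream is a growing perpetuity with first payment D_7 = 10.67.
V_6 = D_7/(r−g) = 10.67/(0.109−0.033) = 140.3947
P₀ = V_6/(1+r)^6 = 140.3947/(1+0.109)^6 = 75.4678

$75.47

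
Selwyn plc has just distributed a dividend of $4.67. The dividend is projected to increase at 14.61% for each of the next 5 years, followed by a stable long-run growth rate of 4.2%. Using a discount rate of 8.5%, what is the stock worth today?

$176.43

Two-stage DDM. Project D₁…D_5 at 0.1461, terminal growth 0.042, discount at r = 0.085.
D_1 = 5.3523
D_2 = 6.1343
D_3 = 7.0305
D_4 = 8.0576
D_5 = 9.2348
Terminal value at t=5: TV = D_6/(r−g) = 9.6227/(0.085−0.042) = 223.7838
P₀ = 5.3523/(1+0.085)^1 + 6.1343/(1+0.085)^2 + 7.0305/(1+0.085)^3 + 8.0576/(1+0.085)^4 + 9.2348/(1+0.085)^5 + 223.7838/(1+0.085)^5 = 176.4301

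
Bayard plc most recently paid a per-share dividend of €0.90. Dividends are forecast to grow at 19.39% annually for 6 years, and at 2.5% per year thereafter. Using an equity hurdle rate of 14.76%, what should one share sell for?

€15.76

Two-stage DDM. Project D₁…D_6 at 0.1939, terminal growth 0.025, discount at r = 0.1476.
D_1 = 1.0745
D_2 = 1.2829
D_3 = 1.5316
D_4 = 1.8286
D_5 = 2.1831
D_6 = 2.6065
Terminal value at t=6: TV = D_7/(r−g) = 2.6716/(0.1476−0.025) = 21.7913
P₀ = 1.0745/(1+0.1476)^1 + 1.2829/(1+0.1476)^2 + 1.5316/(1+0.1476)^3 + 1.8286/(1+0.1476)^4 + 2.1831/(1+0.1476)^5 + 2.6065/(1+0.1476)^6 + 21.7913/(1+0.1476)^6 = 15.7557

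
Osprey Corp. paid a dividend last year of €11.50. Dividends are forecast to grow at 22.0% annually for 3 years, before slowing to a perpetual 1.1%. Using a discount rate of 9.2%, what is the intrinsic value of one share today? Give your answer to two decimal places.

Two-stage DDM. Project D₁…D_3 at 0.22, terminal growth 0.011, discount at r = 0.092.
D_1 = 14.0300
D_2 = 17.1166
D_3 = 20.8823
Terminal value at t=3: TV = D_4/(r−g) = 21.1120/(0.092−0.011) = 260.6414
P₀ = 14.0300/(1+0.092)^1 + 17.1166/(1+0.092)^2 + 20.8823/(1+0.092)^3 + 260.6414/(1+0.092)^3 = 243.3977

€243.40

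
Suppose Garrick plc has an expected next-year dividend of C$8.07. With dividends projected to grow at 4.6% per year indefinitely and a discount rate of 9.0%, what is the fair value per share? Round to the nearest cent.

Gordon growth model: P₀ = D₁/(r − g), with D₁ = 8.07 given directly.
P₀ = 8.0700 / (0.09 − 0.046) = 8.0700 / 0.044 = 183.4091

C$183.41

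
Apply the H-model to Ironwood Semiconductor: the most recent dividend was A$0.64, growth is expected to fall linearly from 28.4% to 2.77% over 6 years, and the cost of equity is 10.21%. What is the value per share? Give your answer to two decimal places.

A$15.45

H-model: P₀ = D₀[(1+g_L) + H(g_S−g_L)]/(r−g_L), with H = 6/2 = 3.
P₀ = 0.64 × [(1+0.0277) + 3×(0.284−0.0277)] / (0.1021−0.0277)
   = 0.64 × 1.7966 / 0.0744 = 15.4546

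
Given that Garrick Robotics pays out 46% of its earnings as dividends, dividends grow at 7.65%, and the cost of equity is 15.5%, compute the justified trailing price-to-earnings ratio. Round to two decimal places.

6.31

Justified trailing P/E = b(1+g)/(r−g) = 0.46×(1+0.0765)/(0.155−0.0765) = 6.3082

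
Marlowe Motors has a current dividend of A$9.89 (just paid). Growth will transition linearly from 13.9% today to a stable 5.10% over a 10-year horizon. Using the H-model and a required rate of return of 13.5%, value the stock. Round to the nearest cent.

H-model: P₀ = D₀[(1+g_L) + H(g_S−g_L)]/(r−g_L), with H = 10/2 = 5.
P₀ = 9.89 × [(1+0.051) + 5×(0.139−0.051)] / (0.135−0.051)
   = 9.89 × 1.4910 / 0.084 = 175.5475

A$175.55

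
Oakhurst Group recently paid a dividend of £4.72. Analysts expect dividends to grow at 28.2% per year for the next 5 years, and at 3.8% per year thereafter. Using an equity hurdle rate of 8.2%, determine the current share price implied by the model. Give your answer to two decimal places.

£300.40

Two-stage DDM. Project D₁…D_5 at 0.282, terminal growth 0.038, discount at r = 0.082.
D_1 = 6.0510
D_2 = 7.7574
D_3 = 9.9450
D_4 = 12.7495
D_5 = 16.3449
Terminal value at t=5: TV = D_6/(r−g) = 16.9660/(0.082−0.038) = 385.5909
P₀ = 6.0510/(1+0.082)^1 + 7.7574/(1+0.082)^2 + 9.9450/(1+0.082)^3 + 12.7495/(1+0.082)^4 + 16.3449/(1+0.082)^5 + 385.5909/(1+0.082)^5 = 300.4037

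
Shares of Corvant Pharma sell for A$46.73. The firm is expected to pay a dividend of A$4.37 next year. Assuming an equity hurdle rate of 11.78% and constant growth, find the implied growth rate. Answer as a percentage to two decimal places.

2.43%

From P₀ = D₁/(r − g), the implied growth is g = r − D₁/P₀.
g = 0.1178 − 4.37/46.73 = 0.1178 − 0.09352 = 0.02428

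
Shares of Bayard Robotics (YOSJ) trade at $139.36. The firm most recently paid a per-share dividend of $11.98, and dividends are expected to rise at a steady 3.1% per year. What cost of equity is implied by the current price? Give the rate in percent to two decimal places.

Rearranging the constant-growth DDM: r = D₁/P₀ + g.
D₁ = 11.98 × (1 + 0.031) = 12.3514.
r = 12.3514 / 139.36 + 0.031 = 0.08863 + 0.031 = 0.11963

11.96%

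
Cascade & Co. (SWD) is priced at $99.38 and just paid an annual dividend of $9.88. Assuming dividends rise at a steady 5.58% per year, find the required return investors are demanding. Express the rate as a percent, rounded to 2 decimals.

16.08%

Rearranging the constant-growth DDM: r = D₁/P₀ + g.
D₁ = 9.88 × (1 + 0.0558) = 10.4313.
r = 10.4313 / 99.38 + 0.0558 = 0.10496 + 0.0558 = 0.16076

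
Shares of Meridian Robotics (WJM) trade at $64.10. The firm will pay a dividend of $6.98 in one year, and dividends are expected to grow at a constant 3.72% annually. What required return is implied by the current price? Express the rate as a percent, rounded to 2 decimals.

Rearranging the constant-growth DDM: r = D₁/P₀ + g.
r = 6.9800 / 64.10 + 0.0372 = 0.10889 + 0.0372 = 0.14609

14.61%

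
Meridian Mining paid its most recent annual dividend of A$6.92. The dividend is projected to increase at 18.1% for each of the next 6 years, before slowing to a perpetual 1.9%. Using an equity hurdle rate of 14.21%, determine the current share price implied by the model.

Two-stage DDM. Project D₁…D_6 at 0.181, terminal growth 0.019, discount at r = 0.1421.
D_1 = 8.1725
D_2 = 9.6517
D_3 = 11.3987
D_4 = 13.4619
D_5 = 15.8985
D_6 = 18.7761
Terminal value at t=6: TV = D_7/(r−g) = 19.1328/(0.1421−0.019) = 155.4253
P₀ = 8.1725/(1+0.1421)^1 + 9.6517/(1+0.1421)^2 + 11.3987/(1+0.1421)^3 + 13.4619/(1+0.1421)^4 + 15.8985/(1+0.1421)^5 + 18.7761/(1+0.1421)^6 + 155.4253/(1+0.1421)^6 = 116.7924

A$116.79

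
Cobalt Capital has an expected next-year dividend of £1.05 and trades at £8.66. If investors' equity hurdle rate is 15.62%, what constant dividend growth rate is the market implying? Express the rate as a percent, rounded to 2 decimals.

3.50%

From P₀ = D₁/(r − g), the implied growth is g = r − D₁/P₀.
g = 0.1562 − 1.05/8.66 = 0.1562 − 0.12125 = 0.03495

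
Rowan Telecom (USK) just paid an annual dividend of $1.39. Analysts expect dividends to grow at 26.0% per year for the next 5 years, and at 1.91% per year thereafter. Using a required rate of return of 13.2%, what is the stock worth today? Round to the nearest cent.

$31.13

Two-stage DDM. Project D₁…D_5 at 0.26, terminal growth 0.0191, discount at r = 0.132.
D_1 = 1.7514
D_2 = 2.2068
D_3 = 2.7805
D_4 = 3.5035
D_5 = 4.4144
Terminal value at t=5: TV = D_6/(r−g) = 4.4987/(0.132−0.0191) = 39.8465
P₀ = 1.7514/(1+0.132)^1 + 2.2068/(1+0.132)^2 + 2.7805/(1+0.132)^3 + 3.5035/(1+0.132)^4 + 4.4144/(1+0.132)^5 + 39.8465/(1+0.132)^5 = 31.1313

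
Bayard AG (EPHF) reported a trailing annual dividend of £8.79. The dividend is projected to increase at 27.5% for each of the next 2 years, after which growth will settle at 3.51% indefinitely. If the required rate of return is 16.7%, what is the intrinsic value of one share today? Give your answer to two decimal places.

Two-stage DDM. Project D₁…D_2 at 0.275, terminal growth 0.0351, discount at r = 0.167.
D_1 = 11.2072
D_2 = 14.2892
Terminal value at t=2: TV = D_3/(r−g) = 14.7908/(0.167−0.0351) = 112.1364
P₀ = 11.2072/(1+0.167)^1 + 14.2892/(1+0.167)^2 + 112.1364/(1+0.167)^2 = 102.4346

£102.43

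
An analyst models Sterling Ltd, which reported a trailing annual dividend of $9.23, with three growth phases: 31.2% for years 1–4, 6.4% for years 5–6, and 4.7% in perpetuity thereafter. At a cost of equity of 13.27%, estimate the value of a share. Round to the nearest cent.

$263.40

Three-stage DDM. Project D₁…D_6; terminal Gordon value at t=6 with g = 0.047; discount at r = 0.1327.
D_1 = 12.1098
D_2 = 15.8880
D_3 = 20.8451
D_4 = 27.3487
D_5 = 29.0990
D_6 = 30.9614
TV_6 = 32.4166/(0.1327−0.047) = 378.2563
P₀ = Σ Dₜ/(1+r)ᵗ + TV_6/(1+r)^6 = 263.3990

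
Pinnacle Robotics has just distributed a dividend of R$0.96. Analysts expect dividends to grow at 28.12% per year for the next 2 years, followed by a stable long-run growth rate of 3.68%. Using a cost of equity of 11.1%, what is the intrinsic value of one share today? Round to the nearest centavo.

Two-stage DDM. Project D₁…D_2 at 0.2812, terminal growth 0.0368, discount at r = 0.111.
D_1 = 1.2300
D_2 = 1.5758
Terminal value at t=2: TV = D_3/(r−g) = 1.6338/(0.111−0.0368) = 22.0189
P₀ = 1.2300/(1+0.111)^1 + 1.5758/(1+0.111)^2 + 22.0189/(1+0.111)^2 = 20.2226

R$20.22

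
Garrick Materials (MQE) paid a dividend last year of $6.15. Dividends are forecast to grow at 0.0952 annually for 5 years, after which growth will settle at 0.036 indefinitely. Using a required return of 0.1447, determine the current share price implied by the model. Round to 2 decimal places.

$73.97

Two-stage DDM. Project D₁…D_5 at 0.0952, terminal growth 0.036, discount at r = 0.1447.
D_1 = 6.7355
D_2 = 7.3767
D_3 = 8.0790
D_4 = 8.8481
D_5 = 9.6904
Terminal value at t=5: TV = D_6/(r−g) = 10.0393/(0.1447−0.036) = 92.3576
P₀ = 6.7355/(1+0.1447)^1 + 7.3767/(1+0.1447)^2 + 8.0790/(1+0.1447)^3 + 8.8481/(1+0.1447)^4 + 9.6904/(1+0.1447)^5 + 92.3576/(1+0.1447)^5 = 73.9745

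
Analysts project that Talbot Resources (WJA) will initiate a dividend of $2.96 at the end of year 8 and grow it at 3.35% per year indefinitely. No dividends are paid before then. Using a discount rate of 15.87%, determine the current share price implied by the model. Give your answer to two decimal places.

Deferred-dividend DDM. At t=7 the remaining stream is a growing perpetuity with first payment D_8 = 2.96.
V_7 = D_8/(r−g) = 2.96/(0.1587−0.0335) = 23.6422
P₀ = V_7/(1+r)^7 = 23.6422/(1+0.1587)^7 = 8.4312

$8.43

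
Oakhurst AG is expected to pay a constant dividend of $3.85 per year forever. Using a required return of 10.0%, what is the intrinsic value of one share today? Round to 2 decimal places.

$38.50

Zero-growth DDM (perpetuity): P₀ = D/r = 3.85 / 0.1 = 38.5000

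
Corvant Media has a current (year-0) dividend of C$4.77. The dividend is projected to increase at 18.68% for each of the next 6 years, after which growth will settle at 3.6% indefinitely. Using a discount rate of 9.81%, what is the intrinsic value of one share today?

Two-stage DDM. Project D₁…D_6 at 0.1868, terminal growth 0.036, discount at r = 0.0981.
D_1 = 5.6610
D_2 = 6.7185
D_3 = 7.9735
D_4 = 9.4630
D_5 = 11.2307
D_6 = 13.3286
Terminal value at t=6: TV = D_7/(r−g) = 13.8084/(0.0981−0.036) = 222.3575
P₀ = 5.6610/(1+0.0981)^1 + 6.7185/(1+0.0981)^2 + 7.9735/(1+0.0981)^3 + 9.4630/(1+0.0981)^4 + 11.2307/(1+0.0981)^5 + 13.3286/(1+0.0981)^6 + 222.3575/(1+0.0981)^6 = 164.7167

C$164.72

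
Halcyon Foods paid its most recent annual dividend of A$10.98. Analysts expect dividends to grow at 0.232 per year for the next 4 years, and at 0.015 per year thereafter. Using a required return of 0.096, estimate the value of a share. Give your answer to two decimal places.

A$279.02

Two-stage DDM. Project D₁…D_4 at 0.232, terminal growth 0.015, discount at r = 0.096.
D_1 = 13.5274
D_2 = 16.6657
D_3 = 20.5322
D_4 = 25.2956
Terminal value at t=4: TV = D_5/(r−g) = 25.6750/(0.096−0.015) = 316.9759
P₀ = 13.5274/(1+0.096)^1 + 16.6657/(1+0.096)^2 + 20.5322/(1+0.096)^3 + 25.2956/(1+0.096)^4 + 316.9759/(1+0.096)^4 = 279.0197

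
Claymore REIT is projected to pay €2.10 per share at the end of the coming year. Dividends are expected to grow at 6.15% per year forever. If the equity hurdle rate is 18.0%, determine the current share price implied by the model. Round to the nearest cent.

Gordon growth model: P₀ = D₁/(r − g), with D₁ = 2.10 given directly.
P₀ = 2.1000 / (0.18 − 0.0615) = 2.1000 / 0.1185 = 17.7215

€17.72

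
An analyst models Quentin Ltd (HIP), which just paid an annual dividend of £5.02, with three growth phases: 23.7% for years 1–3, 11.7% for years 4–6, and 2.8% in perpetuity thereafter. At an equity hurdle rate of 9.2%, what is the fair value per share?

£167.78

Three-stage DDM. Project D₁…D_6; terminal Gordon value at t=6 with g = 0.028; discount at r = 0.092.
D_1 = 6.2097
D_2 = 7.6814
D_3 = 9.5020
D_4 = 10.6137
D_5 = 11.8555
D_6 = 13.2426
TV_6 = 13.6134/(0.092−0.028) = 212.7088
P₀ = Σ Dₜ/(1+r)ᵗ + TV_6/(1+r)^6 = 167.7779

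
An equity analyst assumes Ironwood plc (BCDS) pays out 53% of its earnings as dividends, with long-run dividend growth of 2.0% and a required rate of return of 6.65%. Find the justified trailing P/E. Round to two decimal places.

11.63

Justified trailing P/E = b(1+g)/(r−g) = 0.53×(1+0.02)/(0.0665−0.02) = 11.6258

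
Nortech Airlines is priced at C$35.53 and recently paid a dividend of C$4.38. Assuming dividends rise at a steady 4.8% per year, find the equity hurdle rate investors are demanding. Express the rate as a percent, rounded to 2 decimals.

Rearranging the constant-growth DDM: r = D₁/P₀ + g.
D₁ = 4.38 × (1 + 0.048) = 4.5902.
r = 4.5902 / 35.53 + 0.048 = 0.12919 + 0.048 = 0.17719

17.72%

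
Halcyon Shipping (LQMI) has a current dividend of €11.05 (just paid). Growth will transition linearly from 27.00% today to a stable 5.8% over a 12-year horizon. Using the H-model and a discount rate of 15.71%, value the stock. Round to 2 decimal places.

H-model: P₀ = D₀[(1+g_L) + H(g_S−g_L)]/(r−g_L), with H = 12/2 = 6.
P₀ = 11.05 × [(1+0.058) + 6×(0.27−0.058)] / (0.1571−0.058)
   = 11.05 × 2.3300 / 0.0991 = 259.8032

€259.80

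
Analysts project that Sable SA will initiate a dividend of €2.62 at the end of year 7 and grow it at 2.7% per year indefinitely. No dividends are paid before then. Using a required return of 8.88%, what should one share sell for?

€25.45

Deferred-dividend DDM. At t=6 the remaining stream is a growing perpetuity with first payment D_7 = 2.62.
V_6 = D_7/(r−g) = 2.62/(0.0888−0.027) = 42.3948
P₀ = V_6/(1+r)^6 = 42.3948/(1+0.0888)^6 = 25.4463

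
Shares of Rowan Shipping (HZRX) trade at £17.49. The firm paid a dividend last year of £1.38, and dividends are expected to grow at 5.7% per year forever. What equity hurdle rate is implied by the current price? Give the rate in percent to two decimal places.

Rearranging the constant-growth DDM: r = D₁/P₀ + g.
D₁ = 1.38 × (1 + 0.057) = 1.4587.
r = 1.4587 / 17.49 + 0.057 = 0.08340 + 0.057 = 0.14040

14.04%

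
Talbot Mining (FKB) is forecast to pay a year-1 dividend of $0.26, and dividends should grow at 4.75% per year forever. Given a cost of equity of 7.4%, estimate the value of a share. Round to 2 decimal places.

$9.81

Gordon growth model: P₀ = D₁/(r − g), with D₁ = 0.26 given directly.
P₀ = 0.2600 / (0.074 − 0.0475) = 0.2600 / 0.0265 = 9.8113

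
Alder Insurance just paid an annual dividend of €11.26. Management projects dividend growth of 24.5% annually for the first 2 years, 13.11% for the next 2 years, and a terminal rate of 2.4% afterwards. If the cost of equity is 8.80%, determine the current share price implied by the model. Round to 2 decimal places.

Three-stage DDM. Project D₁…D_4; terminal Gordon value at t=4 with g = 0.024; discount at r = 0.088.
D_1 = 14.0187
D_2 = 17.4533
D_3 = 19.7414
D_4 = 22.3295
TV_4 = 22.8654/(0.088−0.024) = 357.2721
P₀ = Σ Dₜ/(1+r)ᵗ + TV_4/(1+r)^4 = 313.8593

€313.86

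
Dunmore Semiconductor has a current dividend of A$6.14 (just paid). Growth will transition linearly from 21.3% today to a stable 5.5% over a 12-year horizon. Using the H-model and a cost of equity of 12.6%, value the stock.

H-model: P₀ = D₀[(1+g_L) + H(g_S−g_L)]/(r−g_L), with H = 12/2 = 6.
P₀ = 6.14 × [(1+0.055) + 6×(0.213−0.055)] / (0.126−0.055)
   = 6.14 × 2.0030 / 0.071 = 173.2172

A$173.22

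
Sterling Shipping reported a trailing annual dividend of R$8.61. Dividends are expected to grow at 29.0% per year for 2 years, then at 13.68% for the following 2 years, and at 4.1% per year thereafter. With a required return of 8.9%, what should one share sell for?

R$333.59

Three-stage DDM. Project D₁…D_4; terminal Gordon value at t=4 with g = 0.041; discount at r = 0.089.
D_1 = 11.1069
D_2 = 14.3279
D_3 = 16.2880
D_4 = 18.5162
TV_4 = 19.2753/(0.089−0.041) = 401.5690
P₀ = Σ Dₜ/(1+r)ᵗ + TV_4/(1+r)^4 = 333.5863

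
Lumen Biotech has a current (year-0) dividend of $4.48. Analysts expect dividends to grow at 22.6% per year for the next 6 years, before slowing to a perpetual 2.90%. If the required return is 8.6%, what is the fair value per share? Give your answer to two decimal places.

Two-stage DDM. Project D₁…D_6 at 0.226, terminal growth 0.029, discount at r = 0.086.
D_1 = 5.4925
D_2 = 6.7338
D_3 = 8.2556
D_4 = 10.1214
D_5 = 12.4088
D_6 = 15.2132
Terminal value at t=6: TV = D_7/(r−g) = 15.6544/(0.086−0.029) = 274.6385
P₀ = 5.4925/(1+0.086)^1 + 6.7338/(1+0.086)^2 + 8.2556/(1+0.086)^3 + 10.1214/(1+0.086)^4 + 12.4088/(1+0.086)^5 + 15.2132/(1+0.086)^6 + 274.6385/(1+0.086)^6 = 209.3874

$209.39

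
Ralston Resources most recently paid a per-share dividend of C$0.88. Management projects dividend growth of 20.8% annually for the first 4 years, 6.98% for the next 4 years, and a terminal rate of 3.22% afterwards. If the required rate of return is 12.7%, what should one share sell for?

Three-stage DDM. Project D₁…D_8; terminal Gordon value at t=8 with g = 0.0322; discount at r = 0.127.
D_1 = 1.0630
D_2 = 1.2842
D_3 = 1.5513
D_4 = 1.8739
D_5 = 2.0047
D_6 = 2.1446
D_7 = 2.2943
D_8 = 2.4545
TV_8 = 2.5335/(0.127−0.0322) = 26.7249
P₀ = Σ Dₜ/(1+r)ᵗ + TV_8/(1+r)^8 = 18.5545

C$18.55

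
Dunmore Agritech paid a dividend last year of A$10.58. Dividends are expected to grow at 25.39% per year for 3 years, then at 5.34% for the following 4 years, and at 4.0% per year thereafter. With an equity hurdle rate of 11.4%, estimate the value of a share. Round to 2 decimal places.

Three-stage DDM. Project D₁…D_7; terminal Gordon value at t=7 with g = 0.04; discount at r = 0.114.
D_1 = 13.2663
D_2 = 16.6346
D_3 = 20.8581
D_4 = 21.9719
D_5 = 23.1452
D_6 = 24.3812
D_7 = 25.6831
TV_7 = 26.7104/(0.114−0.04) = 360.9518
P₀ = Σ Dₜ/(1+r)ᵗ + TV_7/(1+r)^7 = 262.5102

A$262.51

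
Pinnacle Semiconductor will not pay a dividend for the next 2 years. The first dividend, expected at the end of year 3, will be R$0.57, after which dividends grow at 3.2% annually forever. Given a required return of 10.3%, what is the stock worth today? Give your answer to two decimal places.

Deferred-dividend DDM. At t=2 the remaining stream is a growing perpetuity with first payment D_3 = 0.57.
V_2 = D_3/(r−g) = 0.57/(0.103−0.032) = 8.0282
P₀ = V_2/(1+r)^2 = 8.0282/(1+0.103)^2 = 6.5988

R$6.60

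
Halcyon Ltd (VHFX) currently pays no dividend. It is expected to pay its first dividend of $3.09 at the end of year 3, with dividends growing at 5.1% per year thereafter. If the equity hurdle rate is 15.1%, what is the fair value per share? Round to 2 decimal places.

$23.32

Deferred-dividend DDM. At t=2 the remaining stream is a growing perpetuity with first payment D_3 = 3.09.
V_2 = D_3/(r−g) = 3.09/(0.151−0.051) = 30.9000
P₀ = V_2/(1+r)^2 = 30.9000/(1+0.151)^2 = 23.3243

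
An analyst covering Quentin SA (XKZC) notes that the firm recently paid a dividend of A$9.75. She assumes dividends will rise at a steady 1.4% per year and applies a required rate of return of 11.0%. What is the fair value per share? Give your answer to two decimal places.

Gordon growth model: P₀ = D₁/(r − g). D₁ = 9.75 × (1 + 0.014) = 9.8865.
P₀ = 9.8865 / (0.11 − 0.014) = 9.8865 / 0.096 = 102.9844

A$102.98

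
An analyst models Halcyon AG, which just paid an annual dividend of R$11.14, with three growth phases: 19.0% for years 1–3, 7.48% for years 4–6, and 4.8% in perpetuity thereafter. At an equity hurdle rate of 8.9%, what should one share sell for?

Three-stage DDM. Project D₁…D_6; terminal Gordon value at t=6 with g = 0.048; discount at r = 0.089.
D_1 = 13.2566
D_2 = 15.7754
D_3 = 18.7727
D_4 = 20.1769
D_5 = 21.6861
D_6 = 23.3082
TV_6 = 24.4270/(0.089−0.048) = 595.7808
P₀ = Σ Dₜ/(1+r)ᵗ + TV_6/(1+r)^6 = 439.6980

R$439.70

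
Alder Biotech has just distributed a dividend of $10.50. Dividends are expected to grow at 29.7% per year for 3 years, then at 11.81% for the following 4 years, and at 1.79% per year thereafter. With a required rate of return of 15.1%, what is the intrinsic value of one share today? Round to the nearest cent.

Three-stage DDM. Project D₁…D_7; terminal Gordon value at t=7 with g = 0.0179; discount at r = 0.151.
D_1 = 13.6185
D_2 = 17.6632
D_3 = 22.9092
D_4 = 25.6147
D_5 = 28.6398
D_6 = 32.0222
D_7 = 35.8040
TV_7 = 36.4449/(0.151−0.0179) = 273.8160
P₀ = Σ Dₜ/(1+r)ᵗ + TV_7/(1+r)^7 = 198.4240

$198.42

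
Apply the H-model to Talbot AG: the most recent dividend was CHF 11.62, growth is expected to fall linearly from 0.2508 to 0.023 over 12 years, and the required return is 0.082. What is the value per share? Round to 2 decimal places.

CHF 470.67

H-model: P₀ = D₀[(1+g_L) + H(g_S−g_L)]/(r−g_L), with H = 12/2 = 6.
P₀ = 11.62 × [(1+0.023) + 6×(0.2508−0.023)] / (0.082−0.023)
   = 11.62 × 2.3898 / 0.059 = 470.6691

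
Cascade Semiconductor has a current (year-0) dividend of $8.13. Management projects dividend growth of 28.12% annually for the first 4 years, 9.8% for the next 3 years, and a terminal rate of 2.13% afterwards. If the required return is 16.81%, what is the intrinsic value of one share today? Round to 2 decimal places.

$140.41

Three-stage DDM. Project D₁…D_7; terminal Gordon value at t=7 with g = 0.0213; discount at r = 0.1681.
D_1 = 10.4162
D_2 = 13.3452
D_3 = 17.0978
D_4 = 21.9058
D_5 = 24.0525
D_6 = 26.4097
D_7 = 28.9978
TV_7 = 29.6155/(0.1681−0.0213) = 201.7403
P₀ = Σ Dₜ/(1+r)ᵗ + TV_7/(1+r)^7 = 140.4086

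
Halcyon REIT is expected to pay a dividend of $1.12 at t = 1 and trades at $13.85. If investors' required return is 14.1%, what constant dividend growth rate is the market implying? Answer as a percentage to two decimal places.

6.01%

From P₀ = D₁/(r − g), the implied growth is g = r − D₁/P₀.
g = 0.141 − 1.12/13.85 = 0.141 − 0.08087 = 0.06013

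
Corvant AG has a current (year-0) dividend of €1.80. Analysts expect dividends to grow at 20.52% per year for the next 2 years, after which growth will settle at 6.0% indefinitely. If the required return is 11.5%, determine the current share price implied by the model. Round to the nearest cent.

Two-stage DDM. Project D₁…D_2 at 0.2052, terminal growth 0.06, discount at r = 0.115.
D_1 = 2.1694
D_2 = 2.6145
Terminal value at t=2: TV = D_3/(r−g) = 2.7714/(0.115−0.06) = 50.3888
P₀ = 2.1694/(1+0.115)^1 + 2.6145/(1+0.115)^2 + 50.3888/(1+0.115)^2 = 44.5793

€44.58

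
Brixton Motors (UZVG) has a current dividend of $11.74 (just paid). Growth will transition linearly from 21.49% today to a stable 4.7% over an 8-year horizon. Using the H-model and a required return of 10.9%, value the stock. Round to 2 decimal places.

$325.43

H-model: P₀ = D₀[(1+g_L) + H(g_S−g_L)]/(r−g_L), with H = 8/2 = 4.
P₀ = 11.74 × [(1+0.047) + 4×(0.2149−0.047)] / (0.109−0.047)
   = 11.74 × 1.7186 / 0.062 = 325.4252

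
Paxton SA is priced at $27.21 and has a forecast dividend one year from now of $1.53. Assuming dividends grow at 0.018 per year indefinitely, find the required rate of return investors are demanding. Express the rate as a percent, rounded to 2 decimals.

7.42%

Rearranging the constant-growth DDM: r = D₁/P₀ + g.
r = 1.5300 / 27.21 + 0.018 = 0.05623 + 0.018 = 0.07423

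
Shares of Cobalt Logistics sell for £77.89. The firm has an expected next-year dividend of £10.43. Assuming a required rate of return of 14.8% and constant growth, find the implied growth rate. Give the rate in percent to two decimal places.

From P₀ = D₁/(r − g), the implied growth is g = r − D₁/P₀.
g = 0.148 − 10.43/77.89 = 0.148 − 0.13391 = 0.01409

1.41%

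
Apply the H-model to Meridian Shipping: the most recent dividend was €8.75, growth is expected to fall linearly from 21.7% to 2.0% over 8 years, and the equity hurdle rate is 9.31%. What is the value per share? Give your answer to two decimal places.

H-model: P₀ = D₀[(1+g_L) + H(g_S−g_L)]/(r−g_L), with H = 8/2 = 4.
P₀ = 8.75 × [(1+0.02) + 4×(0.217−0.02)] / (0.0931−0.02)
   = 8.75 × 1.8080 / 0.0731 = 216.4159

€216.42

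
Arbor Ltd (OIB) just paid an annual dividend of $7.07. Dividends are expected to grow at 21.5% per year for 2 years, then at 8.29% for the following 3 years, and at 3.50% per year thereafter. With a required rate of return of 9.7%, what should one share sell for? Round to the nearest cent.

Three-stage DDM. Project D₁…D_5; terminal Gordon value at t=5 with g = 0.035; discount at r = 0.097.
D_1 = 8.5901
D_2 = 10.4369
D_3 = 11.3021
D_4 = 12.2391
D_5 = 13.2537
TV_5 = 13.7176/(0.097−0.035) = 221.2512
P₀ = Σ Dₜ/(1+r)ᵗ + TV_5/(1+r)^5 = 181.1269

$181.13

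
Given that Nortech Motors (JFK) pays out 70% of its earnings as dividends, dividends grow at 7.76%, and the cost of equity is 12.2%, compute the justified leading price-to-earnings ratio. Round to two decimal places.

15.77

Justified leading P/E = b/(r−g) = 0.70/(0.122−0.0776) = 15.7658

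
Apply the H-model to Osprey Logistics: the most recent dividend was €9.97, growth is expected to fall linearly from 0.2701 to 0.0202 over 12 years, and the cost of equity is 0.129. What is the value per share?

H-model: P₀ = D₀[(1+g_L) + H(g_S−g_L)]/(r−g_L), with H = 12/2 = 6.
P₀ = 9.97 × [(1+0.0202) + 6×(0.2701−0.0202)] / (0.129−0.0202)
   = 9.97 × 2.5196 / 0.1088 = 230.8861

€230.89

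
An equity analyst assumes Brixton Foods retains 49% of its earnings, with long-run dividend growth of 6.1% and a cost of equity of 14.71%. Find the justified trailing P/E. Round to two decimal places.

Payout ratio b = 1 − 0.49 = 0.51.
Justified trailing P/E = b(1+g)/(r−g) = 0.51×(1+0.061)/(0.1471−0.061) = 6.2847

6.28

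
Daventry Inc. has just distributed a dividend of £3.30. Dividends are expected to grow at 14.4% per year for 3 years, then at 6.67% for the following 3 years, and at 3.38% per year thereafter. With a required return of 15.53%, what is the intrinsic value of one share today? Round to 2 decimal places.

Three-stage DDM. Project D₁…D_6; terminal Gordon value at t=6 with g = 0.0338; discount at r = 0.1553.
D_1 = 3.7752
D_2 = 4.3188
D_3 = 4.9407
D_4 = 5.2703
D_5 = 5.6218
D_6 = 5.9968
TV_6 = 6.1995/(0.1553−0.0338) = 51.0245
P₀ = Σ Dₜ/(1+r)ᵗ + TV_6/(1+r)^6 = 39.3786

£39.38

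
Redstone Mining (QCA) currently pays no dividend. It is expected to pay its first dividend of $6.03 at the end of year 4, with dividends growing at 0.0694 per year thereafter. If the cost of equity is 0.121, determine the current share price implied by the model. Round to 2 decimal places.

Deferred-dividend DDM. At t=3 the remaining stream is a growing perpetuity with first payment D_4 = 6.03.
V_3 = D_4/(r−g) = 6.03/(0.121−0.0694) = 116.8605
P₀ = V_3/(1+r)^3 = 116.8605/(1+0.121)^3 = 82.9566

$82.96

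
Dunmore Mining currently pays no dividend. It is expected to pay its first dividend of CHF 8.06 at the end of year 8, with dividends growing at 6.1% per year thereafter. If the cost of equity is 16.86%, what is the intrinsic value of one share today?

CHF 25.17

Deferred-dividend DDM. At t=7 the remaining stream is a growing perpetuity with first payment D_8 = 8.06.
V_7 = D_8/(r−g) = 8.06/(0.1686−0.061) = 74.9071
P₀ = V_7/(1+r)^7 = 74.9071/(1+0.1686)^7 = 25.1687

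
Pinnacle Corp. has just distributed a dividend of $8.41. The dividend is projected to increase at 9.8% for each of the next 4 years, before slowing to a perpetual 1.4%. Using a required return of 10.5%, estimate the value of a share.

$124.47

Two-stage DDM. Project D₁…D_4 at 0.098, terminal growth 0.014, discount at r = 0.105.
D_1 = 9.2342
D_2 = 10.1391
D_3 = 11.1328
D_4 = 12.2238
Terminal value at t=4: TV = D_5/(r−g) = 12.3949/(0.105−0.014) = 136.2078
P₀ = 9.2342/(1+0.105)^1 + 10.1391/(1+0.105)^2 + 11.1328/(1+0.105)^3 + 12.2238/(1+0.105)^4 + 136.2078/(1+0.105)^4 = 124.4699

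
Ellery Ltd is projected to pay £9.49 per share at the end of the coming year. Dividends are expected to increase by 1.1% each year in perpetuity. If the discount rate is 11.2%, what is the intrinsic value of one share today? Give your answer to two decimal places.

Gordon growth model: P₀ = D₁/(r − g), with D₁ = 9.49 given directly.
P₀ = 9.4900 / (0.112 − 0.011) = 9.4900 / 0.101 = 93.9604

£93.96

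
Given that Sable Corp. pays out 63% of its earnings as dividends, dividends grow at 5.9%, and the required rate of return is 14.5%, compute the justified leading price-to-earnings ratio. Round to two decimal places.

Justified leading P/E = b/(r−g) = 0.63/(0.145−0.059) = 7.3256

7.33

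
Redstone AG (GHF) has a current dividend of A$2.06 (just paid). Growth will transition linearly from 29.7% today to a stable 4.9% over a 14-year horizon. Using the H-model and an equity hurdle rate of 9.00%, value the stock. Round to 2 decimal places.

A$139.93

H-model: P₀ = D₀[(1+g_L) + H(g_S−g_L)]/(r−g_L), with H = 14/2 = 7.
P₀ = 2.06 × [(1+0.049) + 7×(0.297−0.049)] / (0.09−0.049)
   = 2.06 × 2.7850 / 0.041 = 139.9293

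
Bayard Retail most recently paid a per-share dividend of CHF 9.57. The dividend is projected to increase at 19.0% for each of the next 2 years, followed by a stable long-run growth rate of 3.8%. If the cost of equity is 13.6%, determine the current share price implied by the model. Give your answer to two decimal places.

CHF 131.76

Two-stage DDM. Project D₁…D_2 at 0.19, terminal growth 0.038, discount at r = 0.136.
D_1 = 11.3883
D_2 = 13.5521
Terminal value at t=2: TV = D_3/(r−g) = 14.0671/(0.136−0.038) = 143.5414
P₀ = 11.3883/(1+0.136)^1 + 13.5521/(1+0.136)^2 + 143.5414/(1+0.136)^2 = 131.7560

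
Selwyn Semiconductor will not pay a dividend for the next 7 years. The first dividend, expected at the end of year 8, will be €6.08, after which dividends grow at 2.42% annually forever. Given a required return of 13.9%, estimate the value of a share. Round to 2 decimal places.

Deferred-dividend DDM. At t=7 the remaining stream is a growing perpetuity with first payment D_8 = 6.08.
V_7 = D_8/(r−g) = 6.08/(0.139−0.0242) = 52.9617
P₀ = V_7/(1+r)^7 = 52.9617/(1+0.139)^7 = 21.2959

€21.30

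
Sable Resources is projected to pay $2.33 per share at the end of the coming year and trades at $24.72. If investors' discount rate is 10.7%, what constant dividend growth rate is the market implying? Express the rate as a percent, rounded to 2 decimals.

From P₀ = D₁/(r − g), the implied growth is g = r − D₁/P₀.
g = 0.107 − 2.33/24.72 = 0.107 − 0.09426 = 0.01274

1.27%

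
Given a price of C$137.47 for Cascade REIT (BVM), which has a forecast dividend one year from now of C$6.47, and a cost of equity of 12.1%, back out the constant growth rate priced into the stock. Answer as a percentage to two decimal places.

From P₀ = D₁/(r − g), the implied growth is g = r − D₁/P₀.
g = 0.121 − 6.47/137.47 = 0.121 − 0.04706 = 0.07394

7.39%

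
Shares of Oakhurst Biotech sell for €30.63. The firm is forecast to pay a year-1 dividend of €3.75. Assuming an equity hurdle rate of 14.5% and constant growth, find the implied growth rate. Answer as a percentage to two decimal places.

2.26%

From P₀ = D₁/(r − g), the implied growth is g = r − D₁/P₀.
g = 0.145 − 3.75/30.63 = 0.145 − 0.12243 = 0.02257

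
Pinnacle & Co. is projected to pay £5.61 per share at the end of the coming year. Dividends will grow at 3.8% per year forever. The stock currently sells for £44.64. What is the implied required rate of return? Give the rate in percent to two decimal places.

Rearranging the constant-growth DDM: r = D₁/P₀ + g.
r = 5.6100 / 44.64 + 0.038 = 0.12567 + 0.038 = 0.16367

16.37%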